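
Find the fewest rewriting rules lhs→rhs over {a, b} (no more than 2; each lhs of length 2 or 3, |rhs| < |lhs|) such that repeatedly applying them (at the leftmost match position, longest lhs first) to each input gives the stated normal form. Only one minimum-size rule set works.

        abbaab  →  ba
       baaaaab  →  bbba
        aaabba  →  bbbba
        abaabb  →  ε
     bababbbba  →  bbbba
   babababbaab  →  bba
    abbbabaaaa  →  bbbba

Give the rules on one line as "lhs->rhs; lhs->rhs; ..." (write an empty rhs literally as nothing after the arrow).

aaa->bb; ab->

  | abbaab => baab => ba
  | baaaaab => bbbaab => bbba
  | aaabba => bbbba
  | abaabb => aabb => ab => ε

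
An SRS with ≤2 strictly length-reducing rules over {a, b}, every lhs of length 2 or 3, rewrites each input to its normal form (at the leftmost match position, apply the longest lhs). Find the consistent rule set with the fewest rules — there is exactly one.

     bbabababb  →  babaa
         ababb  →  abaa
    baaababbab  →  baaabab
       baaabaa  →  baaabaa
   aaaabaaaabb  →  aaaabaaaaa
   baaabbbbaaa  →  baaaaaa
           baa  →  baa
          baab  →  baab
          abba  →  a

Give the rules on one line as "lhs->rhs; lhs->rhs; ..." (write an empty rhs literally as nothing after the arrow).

bb->a; bba->

  | bbabababb => bababb => babaa
  | ababb => abaa
  | baaababbab => baaabab
  | baaabaa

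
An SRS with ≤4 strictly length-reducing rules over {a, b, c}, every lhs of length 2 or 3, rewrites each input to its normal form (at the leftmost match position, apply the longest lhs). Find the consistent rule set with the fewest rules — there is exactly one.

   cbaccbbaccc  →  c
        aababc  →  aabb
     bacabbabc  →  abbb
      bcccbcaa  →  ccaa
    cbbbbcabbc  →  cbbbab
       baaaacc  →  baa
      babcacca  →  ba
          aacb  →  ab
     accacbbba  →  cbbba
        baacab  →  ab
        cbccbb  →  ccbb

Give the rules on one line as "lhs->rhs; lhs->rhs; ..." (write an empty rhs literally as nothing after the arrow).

abc->b; ac->; aca->ca; bc->

  | cbaccbbaccc => cbcbbaccc => cbbaccc => cbbcc => cbc => c
  | aababc => aabb
  | bacabbabc => bcabbabc => abbabc => abbb
  | bcccbcaa => ccbcaa => ccaa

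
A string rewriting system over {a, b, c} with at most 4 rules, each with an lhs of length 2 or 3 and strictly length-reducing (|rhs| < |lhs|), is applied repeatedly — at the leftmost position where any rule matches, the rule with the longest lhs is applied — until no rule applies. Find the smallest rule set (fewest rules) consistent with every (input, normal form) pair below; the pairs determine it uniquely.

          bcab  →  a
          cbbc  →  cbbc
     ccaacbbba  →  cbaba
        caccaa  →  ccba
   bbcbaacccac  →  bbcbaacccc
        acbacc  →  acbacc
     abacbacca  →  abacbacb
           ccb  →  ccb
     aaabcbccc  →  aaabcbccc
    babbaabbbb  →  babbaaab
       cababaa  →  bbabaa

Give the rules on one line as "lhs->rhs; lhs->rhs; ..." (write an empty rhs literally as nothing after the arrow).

  | bcab => bbb => a
  | cbbc
  | ccaacbbba => cbacbbba => cbacaa => cbaba
  | caccaa => cccaa => ccba

bbb->a; ca->b; cac->cc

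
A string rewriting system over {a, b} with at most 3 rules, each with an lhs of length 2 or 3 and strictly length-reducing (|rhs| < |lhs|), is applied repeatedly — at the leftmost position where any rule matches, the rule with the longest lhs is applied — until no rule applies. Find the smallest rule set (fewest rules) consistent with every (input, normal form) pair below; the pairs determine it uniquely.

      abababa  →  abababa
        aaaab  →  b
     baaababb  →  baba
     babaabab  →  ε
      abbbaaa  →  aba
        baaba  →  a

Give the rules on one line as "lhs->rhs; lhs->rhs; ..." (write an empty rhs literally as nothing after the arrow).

aa->; bb->

  | abababa
  | aaaab => aab => b
  | baaababb => bababb => baba
  | babaabab => babbab => baab => bb => ε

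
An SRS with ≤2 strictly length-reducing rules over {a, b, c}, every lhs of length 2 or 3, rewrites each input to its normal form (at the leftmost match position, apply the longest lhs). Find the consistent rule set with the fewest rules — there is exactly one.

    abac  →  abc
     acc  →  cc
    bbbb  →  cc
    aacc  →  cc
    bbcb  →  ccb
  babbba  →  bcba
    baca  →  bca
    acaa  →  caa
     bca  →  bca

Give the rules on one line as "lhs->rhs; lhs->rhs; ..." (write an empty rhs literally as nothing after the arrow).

  | abac => abc
  | acc => cc
  | bbbb => cbb => cc
  | aacc => acc => cc

ac->c; bb->c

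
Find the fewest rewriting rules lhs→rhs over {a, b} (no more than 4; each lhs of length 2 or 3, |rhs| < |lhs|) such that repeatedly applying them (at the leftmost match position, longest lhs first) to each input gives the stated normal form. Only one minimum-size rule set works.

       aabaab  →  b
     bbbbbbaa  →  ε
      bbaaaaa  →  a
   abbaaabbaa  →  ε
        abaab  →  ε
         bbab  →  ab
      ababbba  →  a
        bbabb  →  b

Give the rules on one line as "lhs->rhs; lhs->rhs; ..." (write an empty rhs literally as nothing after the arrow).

  | aabaab => baab => bbb => b
  | bbbbbbaa => bbbbaa => bbaa => aa => ε
  | bbaaaaa => aaaaa => aaa => a
  | abbaaabbaa => baaabbaa => bbabbaa => abbaa => baa => bb => ε

aa->; abb->b; baa->bb; bb->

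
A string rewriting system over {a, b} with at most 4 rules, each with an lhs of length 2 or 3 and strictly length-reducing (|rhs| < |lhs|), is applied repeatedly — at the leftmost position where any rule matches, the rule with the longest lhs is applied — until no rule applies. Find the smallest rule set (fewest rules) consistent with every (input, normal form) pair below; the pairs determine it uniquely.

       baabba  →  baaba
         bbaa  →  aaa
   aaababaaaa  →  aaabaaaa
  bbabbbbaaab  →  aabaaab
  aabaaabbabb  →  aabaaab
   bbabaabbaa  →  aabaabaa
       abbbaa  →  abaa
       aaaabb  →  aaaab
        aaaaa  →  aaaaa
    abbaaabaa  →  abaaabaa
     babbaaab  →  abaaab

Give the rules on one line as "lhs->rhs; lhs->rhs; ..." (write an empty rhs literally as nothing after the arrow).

  | baabba => baaba
  | bbaa => aaa
  | aaababaaaa => aaabbaaaa => aaabaaaa
  | bbabbbbaaab => aabbbbaaab => aabbbaaab => aabbaaab => aabaaab

abb->ab; bab->bb; bb->a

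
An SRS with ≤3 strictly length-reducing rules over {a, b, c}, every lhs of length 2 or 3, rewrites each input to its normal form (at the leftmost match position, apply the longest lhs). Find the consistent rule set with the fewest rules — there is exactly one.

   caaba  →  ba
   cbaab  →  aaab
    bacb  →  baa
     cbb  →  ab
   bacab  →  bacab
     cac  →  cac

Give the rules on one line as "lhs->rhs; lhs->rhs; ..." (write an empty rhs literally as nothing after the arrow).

caa->; cb->a

  | caaba => ba
  | cbaab => aaab
  | bacb => baa
  | cbb => ab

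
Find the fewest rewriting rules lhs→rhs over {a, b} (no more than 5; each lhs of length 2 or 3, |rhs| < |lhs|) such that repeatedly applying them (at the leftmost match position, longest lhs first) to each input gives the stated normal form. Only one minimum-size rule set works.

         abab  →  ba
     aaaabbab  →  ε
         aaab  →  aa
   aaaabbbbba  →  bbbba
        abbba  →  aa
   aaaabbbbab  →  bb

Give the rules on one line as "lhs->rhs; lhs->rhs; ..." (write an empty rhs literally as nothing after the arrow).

aab->ba; ab->a; baa->; bab->

  | abab => aab => ba
  | aaaabbab => aababab => baabab => bab => ε
  | aaab => aba => aa
  | aaaabbbbba => aababbbba => baabbbba => bbbba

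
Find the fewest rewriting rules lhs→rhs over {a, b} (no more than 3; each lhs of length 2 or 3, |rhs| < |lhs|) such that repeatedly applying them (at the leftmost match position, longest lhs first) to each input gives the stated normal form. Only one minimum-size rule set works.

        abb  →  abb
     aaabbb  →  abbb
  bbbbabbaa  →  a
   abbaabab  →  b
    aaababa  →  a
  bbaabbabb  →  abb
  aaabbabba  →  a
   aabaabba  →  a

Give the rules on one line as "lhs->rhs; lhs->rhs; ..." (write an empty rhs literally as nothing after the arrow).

aa->; ba->a

  | abb
  | aaabbb => abbb
  | bbbbabbaa => bbbabbaa => bbabbaa => babbaa => abbaa => abaa => aaa => a
  | abbaabab => abaabab => aaabab => abab => aab => b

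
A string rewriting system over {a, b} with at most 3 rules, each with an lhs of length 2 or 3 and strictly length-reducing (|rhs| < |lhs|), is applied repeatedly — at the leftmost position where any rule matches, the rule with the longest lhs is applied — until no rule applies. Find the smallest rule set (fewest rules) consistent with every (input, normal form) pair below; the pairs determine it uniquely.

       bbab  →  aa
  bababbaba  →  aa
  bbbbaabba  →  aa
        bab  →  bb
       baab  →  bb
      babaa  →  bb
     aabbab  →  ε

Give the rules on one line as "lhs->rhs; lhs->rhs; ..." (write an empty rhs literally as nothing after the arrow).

  | bbab => bbb => aa
  | bababbaba => bbabbaba => bbbbaba => aababa => aaba => aa
  | bbbbaabba => aabaabba => aaabba => aaba => aa
  | bab => bb

ab->; ba->b; bbb->aa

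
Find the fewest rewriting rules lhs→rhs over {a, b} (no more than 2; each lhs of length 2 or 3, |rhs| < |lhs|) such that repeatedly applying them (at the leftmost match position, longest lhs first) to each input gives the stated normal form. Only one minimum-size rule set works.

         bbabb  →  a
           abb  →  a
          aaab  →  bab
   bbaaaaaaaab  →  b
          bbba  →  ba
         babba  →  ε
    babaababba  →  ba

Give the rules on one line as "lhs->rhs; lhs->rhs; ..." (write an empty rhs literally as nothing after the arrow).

  | bbabb => abb => a
  | abb => a
  | aaab => bab
  | bbaaaaaaaab => aaaaaaaab => baaaaaab => bbaaaab => aaaab => baab => bbb => b

aa->b; bb->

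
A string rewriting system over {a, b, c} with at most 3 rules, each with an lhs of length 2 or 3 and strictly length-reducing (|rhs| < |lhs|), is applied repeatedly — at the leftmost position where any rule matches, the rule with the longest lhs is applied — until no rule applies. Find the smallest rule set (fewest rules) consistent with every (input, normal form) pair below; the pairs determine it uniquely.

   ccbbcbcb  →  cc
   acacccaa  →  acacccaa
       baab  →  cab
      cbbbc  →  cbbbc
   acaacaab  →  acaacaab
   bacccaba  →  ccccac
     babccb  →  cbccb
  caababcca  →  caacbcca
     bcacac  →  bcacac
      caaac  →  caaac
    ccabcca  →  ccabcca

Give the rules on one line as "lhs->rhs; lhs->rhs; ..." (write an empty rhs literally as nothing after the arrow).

ba->c; bcb->

  | ccbbcbcb => ccbcb => cc
  | acacccaa
  | baab => cab
  | cbbbc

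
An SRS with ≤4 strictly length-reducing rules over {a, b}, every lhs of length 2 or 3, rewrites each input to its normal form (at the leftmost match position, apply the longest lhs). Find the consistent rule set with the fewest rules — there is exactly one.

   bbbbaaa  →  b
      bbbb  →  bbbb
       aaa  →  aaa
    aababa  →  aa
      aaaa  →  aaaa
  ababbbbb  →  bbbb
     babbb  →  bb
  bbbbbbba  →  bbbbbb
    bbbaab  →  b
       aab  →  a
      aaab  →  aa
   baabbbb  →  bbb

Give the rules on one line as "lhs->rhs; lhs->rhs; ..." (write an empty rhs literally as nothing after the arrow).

  | bbbbaaa => bbbaa => bba => b
  | bbbb
  | aaa
  | aababa => aaba => aa

ab->; ba->; bab->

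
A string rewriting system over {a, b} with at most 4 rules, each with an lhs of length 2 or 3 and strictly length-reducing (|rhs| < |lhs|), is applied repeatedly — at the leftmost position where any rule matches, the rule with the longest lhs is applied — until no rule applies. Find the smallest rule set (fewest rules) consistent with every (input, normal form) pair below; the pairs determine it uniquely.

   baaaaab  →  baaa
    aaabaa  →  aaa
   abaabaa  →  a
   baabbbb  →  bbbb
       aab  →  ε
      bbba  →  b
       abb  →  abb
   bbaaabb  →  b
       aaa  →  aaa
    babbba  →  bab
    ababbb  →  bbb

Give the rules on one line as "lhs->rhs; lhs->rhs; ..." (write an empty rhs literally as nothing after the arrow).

aab->; aba->; bba->

  | baaaaab => baaa
  | aaabaa => aaa
  | abaabaa => abaa => a
  | baabbbb => bbbb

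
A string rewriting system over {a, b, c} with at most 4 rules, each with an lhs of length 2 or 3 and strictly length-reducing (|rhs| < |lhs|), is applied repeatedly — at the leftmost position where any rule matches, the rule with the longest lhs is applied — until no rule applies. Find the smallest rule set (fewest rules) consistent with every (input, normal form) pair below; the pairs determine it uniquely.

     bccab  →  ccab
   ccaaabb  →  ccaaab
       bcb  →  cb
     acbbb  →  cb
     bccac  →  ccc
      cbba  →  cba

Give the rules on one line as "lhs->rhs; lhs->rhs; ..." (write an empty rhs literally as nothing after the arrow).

ac->c; bb->b; bc->c

  | bccab => ccab
  | ccaaabb => ccaaab
  | bcb => cb
  | acbbb => cbbb => cbb => cb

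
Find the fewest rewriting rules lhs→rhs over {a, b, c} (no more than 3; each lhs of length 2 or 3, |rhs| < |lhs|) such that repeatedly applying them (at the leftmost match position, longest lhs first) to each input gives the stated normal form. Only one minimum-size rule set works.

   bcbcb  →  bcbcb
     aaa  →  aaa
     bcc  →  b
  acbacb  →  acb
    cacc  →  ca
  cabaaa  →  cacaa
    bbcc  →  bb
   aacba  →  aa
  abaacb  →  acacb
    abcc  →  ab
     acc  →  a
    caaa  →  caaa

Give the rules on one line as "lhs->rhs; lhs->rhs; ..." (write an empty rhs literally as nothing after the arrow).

ba->c; cc->

  | bcbcb
  | aaa
  | bcc => b
  | acbacb => acccb => acb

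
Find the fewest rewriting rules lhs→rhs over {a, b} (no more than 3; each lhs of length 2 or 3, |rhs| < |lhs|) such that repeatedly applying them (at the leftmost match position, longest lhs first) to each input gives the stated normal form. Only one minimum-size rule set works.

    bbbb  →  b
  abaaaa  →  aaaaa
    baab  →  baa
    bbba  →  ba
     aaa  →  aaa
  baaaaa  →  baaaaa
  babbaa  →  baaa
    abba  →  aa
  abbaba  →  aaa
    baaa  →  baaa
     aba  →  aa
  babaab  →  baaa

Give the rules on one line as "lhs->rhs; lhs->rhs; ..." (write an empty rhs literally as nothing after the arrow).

ab->a; bb->b

  | bbbb => bbb => bb => b
  | abaaaa => aaaaa
  | baab => baa
  | bbba => bba => ba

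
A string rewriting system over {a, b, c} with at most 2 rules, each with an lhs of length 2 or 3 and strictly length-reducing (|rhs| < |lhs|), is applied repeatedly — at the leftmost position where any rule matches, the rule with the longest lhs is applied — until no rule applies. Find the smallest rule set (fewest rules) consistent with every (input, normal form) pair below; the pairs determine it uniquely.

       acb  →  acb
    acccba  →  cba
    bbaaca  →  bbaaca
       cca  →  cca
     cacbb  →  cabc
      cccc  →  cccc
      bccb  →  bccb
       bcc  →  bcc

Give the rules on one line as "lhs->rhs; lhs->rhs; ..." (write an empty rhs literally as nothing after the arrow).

acc->; cbb->bc

  | acb
  | acccba => cba
  | bbaaca
  | cca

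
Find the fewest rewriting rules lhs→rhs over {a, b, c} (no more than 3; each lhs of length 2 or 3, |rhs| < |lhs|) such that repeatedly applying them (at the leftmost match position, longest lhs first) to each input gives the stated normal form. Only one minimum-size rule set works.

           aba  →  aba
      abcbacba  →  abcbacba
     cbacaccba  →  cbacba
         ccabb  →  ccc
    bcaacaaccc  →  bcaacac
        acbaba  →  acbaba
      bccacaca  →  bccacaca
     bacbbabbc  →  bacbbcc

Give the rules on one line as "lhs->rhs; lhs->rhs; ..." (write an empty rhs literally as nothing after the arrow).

abb->c; acc->

  | aba
  | abcbacba
  | cbacaccba => cbacba
  | ccabb => ccc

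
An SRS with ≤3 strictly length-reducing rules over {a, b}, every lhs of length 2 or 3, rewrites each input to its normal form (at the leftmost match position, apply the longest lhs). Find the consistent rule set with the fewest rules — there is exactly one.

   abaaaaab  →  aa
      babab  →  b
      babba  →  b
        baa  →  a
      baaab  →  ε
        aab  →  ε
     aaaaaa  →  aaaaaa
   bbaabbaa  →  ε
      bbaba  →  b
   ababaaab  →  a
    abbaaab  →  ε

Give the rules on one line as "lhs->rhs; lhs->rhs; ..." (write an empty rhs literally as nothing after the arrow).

aab->ba; ba->

  | abaaaaab => aaaaab => aaaba => abaa => aa
  | babab => bab => b
  | babba => bba => b
  | baa => a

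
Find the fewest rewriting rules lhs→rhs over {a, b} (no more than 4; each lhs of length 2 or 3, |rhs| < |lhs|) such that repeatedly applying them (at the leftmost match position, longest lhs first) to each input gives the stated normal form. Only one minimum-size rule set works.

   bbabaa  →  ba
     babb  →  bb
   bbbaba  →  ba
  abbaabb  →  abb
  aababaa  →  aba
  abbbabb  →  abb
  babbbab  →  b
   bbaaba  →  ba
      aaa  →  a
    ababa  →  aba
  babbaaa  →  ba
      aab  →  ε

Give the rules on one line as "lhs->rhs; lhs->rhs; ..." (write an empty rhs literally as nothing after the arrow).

aa->a; aab->; bab->b; bba->ba

  | bbabaa => babaa => baa => ba
  | babb => bb
  | bbbaba => bbaba => baba => ba
  | abbaabb => abaabb => abb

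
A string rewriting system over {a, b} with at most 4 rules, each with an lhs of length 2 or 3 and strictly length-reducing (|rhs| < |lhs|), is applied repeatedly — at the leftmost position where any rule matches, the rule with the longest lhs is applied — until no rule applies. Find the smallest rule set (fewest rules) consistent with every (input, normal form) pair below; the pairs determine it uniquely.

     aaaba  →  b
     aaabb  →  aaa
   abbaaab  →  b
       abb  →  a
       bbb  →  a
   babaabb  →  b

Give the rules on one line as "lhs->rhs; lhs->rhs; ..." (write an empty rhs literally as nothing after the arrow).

  | aaaba => aaba => aba => ba => b
  | aaabb => aaa
  | abbaaab => aaaab => aaab => aab => ab => b
  | abb => a

ab->b; abb->a; ba->b; bbb->a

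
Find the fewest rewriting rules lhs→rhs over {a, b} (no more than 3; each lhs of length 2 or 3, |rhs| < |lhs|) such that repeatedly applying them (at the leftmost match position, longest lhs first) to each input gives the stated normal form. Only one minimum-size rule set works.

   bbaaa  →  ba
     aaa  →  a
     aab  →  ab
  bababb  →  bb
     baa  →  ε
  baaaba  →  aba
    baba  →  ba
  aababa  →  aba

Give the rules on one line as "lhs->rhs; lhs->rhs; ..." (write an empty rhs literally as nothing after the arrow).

  | bbaaa => ba
  | aaa => aa => a
  | aab => ab
  | bababb => babb => bb

aa->a; baa->; bab->b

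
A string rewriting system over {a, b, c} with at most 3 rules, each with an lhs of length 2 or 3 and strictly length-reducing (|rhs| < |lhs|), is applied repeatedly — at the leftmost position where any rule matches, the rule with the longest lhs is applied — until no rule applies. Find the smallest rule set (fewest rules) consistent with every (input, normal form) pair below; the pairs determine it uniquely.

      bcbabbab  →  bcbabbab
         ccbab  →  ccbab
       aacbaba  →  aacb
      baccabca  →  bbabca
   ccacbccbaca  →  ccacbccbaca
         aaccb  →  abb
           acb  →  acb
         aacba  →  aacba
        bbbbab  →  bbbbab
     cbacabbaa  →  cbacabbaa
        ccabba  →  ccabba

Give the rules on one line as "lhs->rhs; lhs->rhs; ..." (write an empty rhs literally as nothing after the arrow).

aba->; acc->b

  | bcbabbab
  | ccbab
  | aacbaba => aacb
  | baccabca => bbabca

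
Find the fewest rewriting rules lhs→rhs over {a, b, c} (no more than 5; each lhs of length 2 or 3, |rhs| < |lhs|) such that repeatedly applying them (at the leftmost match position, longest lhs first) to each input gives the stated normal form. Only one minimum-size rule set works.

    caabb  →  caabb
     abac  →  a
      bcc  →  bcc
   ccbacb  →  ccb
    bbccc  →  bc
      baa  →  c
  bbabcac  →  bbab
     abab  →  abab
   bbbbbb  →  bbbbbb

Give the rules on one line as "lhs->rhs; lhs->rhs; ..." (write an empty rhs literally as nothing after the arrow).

  | caabb
  | abac => a
  | bcc
  | ccbacb => ccb

baa->c; bac->; cac->; ccc->aa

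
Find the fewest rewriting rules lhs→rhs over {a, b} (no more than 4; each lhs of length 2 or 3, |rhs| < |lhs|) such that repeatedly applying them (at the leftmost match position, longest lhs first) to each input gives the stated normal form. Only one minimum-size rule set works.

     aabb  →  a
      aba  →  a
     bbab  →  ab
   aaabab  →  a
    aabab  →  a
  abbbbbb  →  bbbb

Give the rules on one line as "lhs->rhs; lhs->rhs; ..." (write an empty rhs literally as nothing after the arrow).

aa->a; aab->aa; abb->; ba->a

  | aabb => aab => aa => a
  | aba => aa => a
  | bbab => bab => ab
  | aaabab => aabab => aaab => aab => aa => a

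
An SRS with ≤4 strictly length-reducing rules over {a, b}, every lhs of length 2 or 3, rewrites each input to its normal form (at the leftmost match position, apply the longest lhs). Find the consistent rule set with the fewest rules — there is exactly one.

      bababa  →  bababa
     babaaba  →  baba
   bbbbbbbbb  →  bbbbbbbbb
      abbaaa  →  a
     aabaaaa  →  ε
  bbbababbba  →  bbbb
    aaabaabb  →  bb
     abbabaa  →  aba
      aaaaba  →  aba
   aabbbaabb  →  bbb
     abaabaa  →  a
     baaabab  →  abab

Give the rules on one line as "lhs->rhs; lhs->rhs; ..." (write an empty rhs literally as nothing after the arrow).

  | bababa
  | babaaba => baba
  | bbbbbbbbb
  | abbaaa => abaa => a

aa->; aaa->; baa->; bba->b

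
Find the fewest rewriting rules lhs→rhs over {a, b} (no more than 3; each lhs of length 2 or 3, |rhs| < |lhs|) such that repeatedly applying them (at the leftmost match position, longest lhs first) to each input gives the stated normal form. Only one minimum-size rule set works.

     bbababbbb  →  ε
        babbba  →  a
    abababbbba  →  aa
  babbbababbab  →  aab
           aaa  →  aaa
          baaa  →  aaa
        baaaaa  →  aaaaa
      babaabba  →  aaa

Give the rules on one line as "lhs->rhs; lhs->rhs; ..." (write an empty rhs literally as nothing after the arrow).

  | bbababbbb => bababbbb => ababbbb => aabbbb => abb => ε
  | babbba => abbba => ba => a
  | abababbbba => aababbbba => aaabbbba => aabba => aa
  | babbbababbab => abbbababbab => bababbab => ababbab => aabbab => aab

abb->; ba->a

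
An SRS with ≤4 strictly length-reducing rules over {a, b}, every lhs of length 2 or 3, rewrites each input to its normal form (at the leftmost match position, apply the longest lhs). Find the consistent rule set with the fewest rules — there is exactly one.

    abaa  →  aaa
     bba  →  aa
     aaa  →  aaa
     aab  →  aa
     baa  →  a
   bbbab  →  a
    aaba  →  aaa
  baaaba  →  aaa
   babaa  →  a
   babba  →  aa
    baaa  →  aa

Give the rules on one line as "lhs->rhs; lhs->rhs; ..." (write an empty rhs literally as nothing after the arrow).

ab->a; ba->; bba->aa

  | abaa => aaa
  | bba => aa
  | aaa
  | aab => aa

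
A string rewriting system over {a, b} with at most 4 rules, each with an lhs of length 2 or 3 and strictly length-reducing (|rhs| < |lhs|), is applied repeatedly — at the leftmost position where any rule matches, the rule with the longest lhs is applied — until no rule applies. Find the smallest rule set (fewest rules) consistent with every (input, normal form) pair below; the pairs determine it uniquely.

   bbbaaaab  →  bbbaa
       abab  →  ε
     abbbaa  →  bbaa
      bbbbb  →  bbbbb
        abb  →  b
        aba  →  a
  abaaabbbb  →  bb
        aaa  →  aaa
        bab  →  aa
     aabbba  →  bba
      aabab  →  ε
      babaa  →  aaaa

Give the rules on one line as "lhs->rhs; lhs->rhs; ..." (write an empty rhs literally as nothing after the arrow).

  | bbbaaaab => bbbaa
  | abab => ab => ε
  | abbbaa => bbaa
  | bbbbb

aab->; ab->; bab->aa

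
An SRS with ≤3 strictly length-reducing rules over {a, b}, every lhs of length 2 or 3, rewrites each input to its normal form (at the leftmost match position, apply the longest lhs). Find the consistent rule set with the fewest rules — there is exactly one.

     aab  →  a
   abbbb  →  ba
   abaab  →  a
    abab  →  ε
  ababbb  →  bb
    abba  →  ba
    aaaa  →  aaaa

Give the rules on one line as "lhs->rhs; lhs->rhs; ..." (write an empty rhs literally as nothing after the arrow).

  | aab => a
  | abbbb => bbb => ba
  | abaab => aab => a
  | abab => ab => ε

ab->; bbb->ba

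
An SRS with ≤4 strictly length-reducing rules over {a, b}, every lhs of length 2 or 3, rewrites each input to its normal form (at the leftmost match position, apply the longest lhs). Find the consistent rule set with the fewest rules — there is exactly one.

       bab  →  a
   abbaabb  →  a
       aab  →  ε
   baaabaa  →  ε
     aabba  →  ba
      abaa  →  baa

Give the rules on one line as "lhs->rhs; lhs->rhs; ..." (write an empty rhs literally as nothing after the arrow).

aaa->; aab->; ab->b; bb->a

  | bab => bb => a
  | abbaabb => bbaabb => aaabb => bb => a
  | aab => ε
  | baaabaa => bbaa => aaa => ε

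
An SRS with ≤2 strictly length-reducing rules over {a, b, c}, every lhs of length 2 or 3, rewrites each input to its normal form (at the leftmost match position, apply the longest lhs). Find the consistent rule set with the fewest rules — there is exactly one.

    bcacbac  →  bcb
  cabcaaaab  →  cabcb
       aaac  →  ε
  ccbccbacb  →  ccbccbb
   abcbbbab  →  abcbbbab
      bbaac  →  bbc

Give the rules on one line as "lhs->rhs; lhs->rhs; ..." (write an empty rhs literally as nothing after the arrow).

aa->; ac->

  | bcacbac => bcbac => bcb
  | cabcaaaab => cabcaab => cabcb
  | aaac => ac => ε
  | ccbccbacb => ccbccbb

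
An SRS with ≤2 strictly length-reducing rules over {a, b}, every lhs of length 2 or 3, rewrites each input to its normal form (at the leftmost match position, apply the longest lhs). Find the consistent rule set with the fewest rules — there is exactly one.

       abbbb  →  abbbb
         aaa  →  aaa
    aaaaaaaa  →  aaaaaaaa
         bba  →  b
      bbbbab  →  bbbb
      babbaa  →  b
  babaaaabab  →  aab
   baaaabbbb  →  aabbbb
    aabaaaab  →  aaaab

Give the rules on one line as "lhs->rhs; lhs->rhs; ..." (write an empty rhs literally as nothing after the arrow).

ba->; baa->

  | abbbb
  | aaa
  | aaaaaaaa
  | bba => b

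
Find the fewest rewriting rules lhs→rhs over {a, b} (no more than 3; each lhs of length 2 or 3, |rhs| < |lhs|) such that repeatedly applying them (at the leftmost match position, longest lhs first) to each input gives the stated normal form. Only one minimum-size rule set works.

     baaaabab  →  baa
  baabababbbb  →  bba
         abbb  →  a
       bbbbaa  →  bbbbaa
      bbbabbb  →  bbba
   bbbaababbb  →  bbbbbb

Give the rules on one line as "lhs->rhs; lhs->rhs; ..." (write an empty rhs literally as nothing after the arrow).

aaa->; ab->a

  | baaaabab => babab => baab => baa
  | baabababbbb => baaababbbb => bbabbbb => bbabbb => bbabb => bbab => bba
  | abbb => abb => ab => a
  | bbbbaa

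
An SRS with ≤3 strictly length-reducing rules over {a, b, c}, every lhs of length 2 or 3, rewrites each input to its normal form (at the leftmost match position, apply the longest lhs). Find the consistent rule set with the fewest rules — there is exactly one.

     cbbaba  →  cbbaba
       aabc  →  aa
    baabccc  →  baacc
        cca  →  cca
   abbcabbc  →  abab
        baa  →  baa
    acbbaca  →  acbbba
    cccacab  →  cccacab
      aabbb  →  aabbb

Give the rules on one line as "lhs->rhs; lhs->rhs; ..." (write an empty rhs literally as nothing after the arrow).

  | cbbaba
  | aabc => aa
  | baabccc => baacc
  | cca

bac->bb; bc->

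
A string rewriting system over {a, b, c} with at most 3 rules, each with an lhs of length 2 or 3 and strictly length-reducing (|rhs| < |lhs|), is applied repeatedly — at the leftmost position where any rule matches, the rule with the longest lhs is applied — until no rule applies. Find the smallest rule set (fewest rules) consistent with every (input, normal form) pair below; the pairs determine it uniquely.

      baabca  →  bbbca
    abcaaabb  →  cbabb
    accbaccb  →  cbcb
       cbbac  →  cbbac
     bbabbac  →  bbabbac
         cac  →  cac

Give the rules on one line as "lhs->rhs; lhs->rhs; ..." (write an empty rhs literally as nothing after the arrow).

  | baabca => bbbca
  | abcaaabb => caaabb => cbabb
  | accbaccb => cbaccb => cbcb
  | cbbac

aa->b; abc->c; acc->c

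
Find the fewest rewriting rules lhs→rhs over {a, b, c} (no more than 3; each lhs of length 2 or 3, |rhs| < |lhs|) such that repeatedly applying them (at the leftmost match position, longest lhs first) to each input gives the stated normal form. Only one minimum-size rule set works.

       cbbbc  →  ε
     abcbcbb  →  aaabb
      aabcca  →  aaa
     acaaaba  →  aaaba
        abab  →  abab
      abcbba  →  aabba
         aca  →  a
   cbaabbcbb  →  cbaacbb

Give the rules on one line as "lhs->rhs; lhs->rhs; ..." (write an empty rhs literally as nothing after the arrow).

  | cbbbc => cbc => ca => ε
  | abcbcbb => aabcbb => aaabb
  | aabcca => aaaca => aaa
  | acaaaba => aaaba

bbc->c; bc->a; ca->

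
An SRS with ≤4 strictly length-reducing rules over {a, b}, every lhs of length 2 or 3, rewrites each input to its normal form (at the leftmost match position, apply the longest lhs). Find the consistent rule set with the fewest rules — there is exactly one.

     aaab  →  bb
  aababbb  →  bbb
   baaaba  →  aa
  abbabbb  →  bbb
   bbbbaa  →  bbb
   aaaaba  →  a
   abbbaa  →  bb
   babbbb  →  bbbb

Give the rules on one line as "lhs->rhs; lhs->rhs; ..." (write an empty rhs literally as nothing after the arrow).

  | aaab => abb => bb
  | aababbb => bbabbb => babbb => abbb => bbb
  | baaaba => aba => aa
  | abbabbb => bbabbb => babbb => abbb => bbb

aab->bb; abb->bb; ba->a; baa->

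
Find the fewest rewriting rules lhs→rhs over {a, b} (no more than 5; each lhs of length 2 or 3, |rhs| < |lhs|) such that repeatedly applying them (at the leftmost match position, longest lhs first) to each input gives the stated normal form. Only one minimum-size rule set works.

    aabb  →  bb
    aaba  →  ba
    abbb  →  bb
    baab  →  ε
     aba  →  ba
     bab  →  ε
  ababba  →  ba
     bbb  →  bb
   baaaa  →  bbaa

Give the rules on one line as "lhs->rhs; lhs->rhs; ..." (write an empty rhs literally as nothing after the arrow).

aaa->ba; ab->b; bab->; bbb->bb

  | aabb => abb => bb
  | aaba => aba => ba
  | abbb => bbb => bb
  | baab => bab => ε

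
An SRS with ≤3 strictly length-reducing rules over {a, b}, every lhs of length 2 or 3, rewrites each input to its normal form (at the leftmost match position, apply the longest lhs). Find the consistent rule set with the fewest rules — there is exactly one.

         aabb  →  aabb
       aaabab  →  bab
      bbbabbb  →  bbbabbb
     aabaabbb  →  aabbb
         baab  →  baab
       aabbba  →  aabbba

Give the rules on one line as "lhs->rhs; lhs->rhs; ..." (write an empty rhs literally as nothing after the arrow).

aaa->; aba->

  | aabb
  | aaabab => bab
  | bbbabbb
  | aabaabbb => aabbb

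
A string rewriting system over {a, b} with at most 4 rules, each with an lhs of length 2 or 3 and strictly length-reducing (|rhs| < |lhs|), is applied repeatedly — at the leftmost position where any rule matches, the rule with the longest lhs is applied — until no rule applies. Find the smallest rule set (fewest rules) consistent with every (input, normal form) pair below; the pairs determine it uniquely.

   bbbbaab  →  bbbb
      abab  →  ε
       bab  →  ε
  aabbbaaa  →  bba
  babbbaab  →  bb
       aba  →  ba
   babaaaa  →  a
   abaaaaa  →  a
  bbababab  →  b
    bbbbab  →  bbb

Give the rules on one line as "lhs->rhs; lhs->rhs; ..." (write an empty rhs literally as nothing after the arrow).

  | bbbbaab => bbbb
  | abab => bab => ε
  | bab => ε
  | aabbbaaa => abbbaaa => bbbaaa => bba

aa->a; ab->b; baa->; bab->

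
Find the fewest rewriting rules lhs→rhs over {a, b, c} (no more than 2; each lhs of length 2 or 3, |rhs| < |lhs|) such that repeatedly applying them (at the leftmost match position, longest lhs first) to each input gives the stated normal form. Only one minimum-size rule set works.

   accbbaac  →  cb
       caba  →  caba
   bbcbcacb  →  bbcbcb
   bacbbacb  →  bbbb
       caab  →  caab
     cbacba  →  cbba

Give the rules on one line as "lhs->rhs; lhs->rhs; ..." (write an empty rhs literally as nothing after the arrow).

ac->; baa->a

  | accbbaac => cbbaac => cbac => cb
  | caba
  | bbcbcacb => bbcbcb
  | bacbbacb => bbbacb => bbbb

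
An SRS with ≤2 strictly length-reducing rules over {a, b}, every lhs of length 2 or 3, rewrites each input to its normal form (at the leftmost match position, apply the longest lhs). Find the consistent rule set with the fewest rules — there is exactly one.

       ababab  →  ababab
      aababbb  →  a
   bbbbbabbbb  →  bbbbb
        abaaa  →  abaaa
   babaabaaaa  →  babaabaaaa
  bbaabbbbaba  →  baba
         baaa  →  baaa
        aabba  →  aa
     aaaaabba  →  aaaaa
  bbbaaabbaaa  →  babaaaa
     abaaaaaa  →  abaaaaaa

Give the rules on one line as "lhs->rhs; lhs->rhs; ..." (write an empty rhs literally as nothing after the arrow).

abb->; bba->ab

  | ababab
  | aababbb => aabb => a
  | bbbbbabbbb => bbbabbbbb => babbbbbb => bbbbb
  | abaaa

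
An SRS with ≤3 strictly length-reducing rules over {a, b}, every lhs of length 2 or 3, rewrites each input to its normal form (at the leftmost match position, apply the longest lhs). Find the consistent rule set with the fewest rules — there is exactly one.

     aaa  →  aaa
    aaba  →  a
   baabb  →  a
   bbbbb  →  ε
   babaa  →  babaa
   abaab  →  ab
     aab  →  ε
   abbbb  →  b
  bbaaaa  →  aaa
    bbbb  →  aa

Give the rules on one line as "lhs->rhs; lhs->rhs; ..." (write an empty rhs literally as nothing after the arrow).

  | aaa
  | aaba => a
  | baabb => bb => a
  | bbbbb => abbb => aab => ε

aab->; bb->a; bba->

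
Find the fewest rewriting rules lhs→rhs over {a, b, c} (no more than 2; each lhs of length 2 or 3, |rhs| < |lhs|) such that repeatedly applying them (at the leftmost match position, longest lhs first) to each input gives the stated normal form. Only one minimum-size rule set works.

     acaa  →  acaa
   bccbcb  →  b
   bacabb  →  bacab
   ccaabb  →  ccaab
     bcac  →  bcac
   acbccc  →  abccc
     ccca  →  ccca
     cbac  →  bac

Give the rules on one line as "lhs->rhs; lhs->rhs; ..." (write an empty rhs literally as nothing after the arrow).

  | acaa
  | bccbcb => bcbcb => bbcb => bcb => bb => b
  | bacabb => bacab
  | ccaabb => ccaab

bb->b; cb->b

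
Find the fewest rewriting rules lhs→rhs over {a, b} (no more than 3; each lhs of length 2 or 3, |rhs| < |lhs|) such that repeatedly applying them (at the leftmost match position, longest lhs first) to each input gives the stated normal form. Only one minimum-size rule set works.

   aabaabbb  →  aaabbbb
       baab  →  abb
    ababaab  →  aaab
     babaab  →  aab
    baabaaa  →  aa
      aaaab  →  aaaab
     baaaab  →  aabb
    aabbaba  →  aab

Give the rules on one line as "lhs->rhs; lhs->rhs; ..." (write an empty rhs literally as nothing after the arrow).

ba->b; baa->ab; bab->

  | aabaabbb => aaabbbb
  | baab => abb
  | ababaab => aaab
  | babaab => aab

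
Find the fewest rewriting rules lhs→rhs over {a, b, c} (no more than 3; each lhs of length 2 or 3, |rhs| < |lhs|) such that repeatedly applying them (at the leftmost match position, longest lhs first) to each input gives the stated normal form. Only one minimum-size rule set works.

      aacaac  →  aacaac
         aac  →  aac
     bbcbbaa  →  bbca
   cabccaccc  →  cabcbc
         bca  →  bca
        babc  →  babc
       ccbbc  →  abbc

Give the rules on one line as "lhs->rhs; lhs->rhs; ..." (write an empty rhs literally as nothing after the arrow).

aaa->cb; bba->; cc->a

  | aacaac
  | aac
  | bbcbbaa => bbca
  | cabccaccc => cabaaccc => cabaaac => cabcbc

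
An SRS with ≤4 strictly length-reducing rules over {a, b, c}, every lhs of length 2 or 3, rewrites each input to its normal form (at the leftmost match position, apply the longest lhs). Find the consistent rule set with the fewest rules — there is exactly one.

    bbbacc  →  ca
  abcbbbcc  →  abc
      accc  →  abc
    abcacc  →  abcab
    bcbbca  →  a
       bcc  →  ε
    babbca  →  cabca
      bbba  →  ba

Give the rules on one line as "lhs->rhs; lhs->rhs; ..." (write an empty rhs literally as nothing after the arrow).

  | bbbacc => bacc => bab => ca
  | abcbbbcc => abcbcc => abcbb => abc
  | accc => abc
  | abcacc => abcab

bab->ca; bb->; cc->b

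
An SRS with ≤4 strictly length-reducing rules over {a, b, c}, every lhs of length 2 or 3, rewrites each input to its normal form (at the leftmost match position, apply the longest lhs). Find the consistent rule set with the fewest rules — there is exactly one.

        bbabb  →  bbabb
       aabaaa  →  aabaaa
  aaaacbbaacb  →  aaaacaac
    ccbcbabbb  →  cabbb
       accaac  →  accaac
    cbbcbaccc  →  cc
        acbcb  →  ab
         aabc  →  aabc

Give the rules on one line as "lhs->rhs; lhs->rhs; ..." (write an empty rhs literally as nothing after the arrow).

  | bbabb
  | aabaaa
  | aaaacbbaacb => aaaacbaacb => aaaacaacb => aaaacaac
  | ccbcbabbb => cbabbb => cabbb

bac->; cb->c; cbc->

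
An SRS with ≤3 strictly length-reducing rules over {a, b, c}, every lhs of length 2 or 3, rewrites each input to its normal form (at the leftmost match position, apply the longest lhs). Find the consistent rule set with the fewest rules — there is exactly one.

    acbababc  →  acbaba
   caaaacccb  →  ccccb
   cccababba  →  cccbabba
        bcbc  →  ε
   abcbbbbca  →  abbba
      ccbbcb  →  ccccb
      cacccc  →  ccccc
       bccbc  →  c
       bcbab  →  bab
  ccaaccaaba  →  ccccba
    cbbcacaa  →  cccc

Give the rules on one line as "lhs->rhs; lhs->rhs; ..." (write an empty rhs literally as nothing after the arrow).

bc->; ca->c; cbb->cc

  | acbababc => acbaba
  | caaaacccb => caaacccb => caacccb => cacccb => ccccb
  | cccababba => cccbabba
  | bcbc => bc => ε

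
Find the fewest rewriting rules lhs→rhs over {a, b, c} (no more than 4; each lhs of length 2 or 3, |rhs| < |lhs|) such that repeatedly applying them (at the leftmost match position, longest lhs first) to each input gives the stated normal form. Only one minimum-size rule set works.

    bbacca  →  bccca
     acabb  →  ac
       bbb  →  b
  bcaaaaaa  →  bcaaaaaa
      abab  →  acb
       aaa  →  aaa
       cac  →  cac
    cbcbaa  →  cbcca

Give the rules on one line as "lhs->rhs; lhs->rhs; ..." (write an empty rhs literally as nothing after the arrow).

abb->; ba->c; bbb->b

  | bbacca => bccca
  | acabb => ac
  | bbb => b
  | bcaaaaaa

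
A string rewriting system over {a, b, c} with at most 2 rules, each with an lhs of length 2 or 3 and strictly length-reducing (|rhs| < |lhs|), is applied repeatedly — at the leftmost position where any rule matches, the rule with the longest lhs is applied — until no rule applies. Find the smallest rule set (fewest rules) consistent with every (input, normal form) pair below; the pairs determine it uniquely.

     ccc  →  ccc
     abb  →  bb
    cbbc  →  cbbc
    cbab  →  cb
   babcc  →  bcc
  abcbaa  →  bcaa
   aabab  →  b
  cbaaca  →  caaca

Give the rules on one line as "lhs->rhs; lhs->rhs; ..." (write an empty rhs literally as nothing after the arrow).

ab->b; ba->a

  | ccc
  | abb => bb
  | cbbc
  | cbab => cab => cb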